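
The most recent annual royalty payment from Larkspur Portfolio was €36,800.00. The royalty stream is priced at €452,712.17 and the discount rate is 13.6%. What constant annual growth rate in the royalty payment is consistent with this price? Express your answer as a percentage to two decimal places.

P = D₀(1+g)/(r−g) ⇒ P(r−g) = D₀(1+g) ⇒ g(P+D₀) = P·r − D₀
g = (P·r − D₀)/(P + D₀) = (€452,712.17×0.136 − €36,800.00) / (€452,712.17 + €36,800.00) = 0.050599

5.06%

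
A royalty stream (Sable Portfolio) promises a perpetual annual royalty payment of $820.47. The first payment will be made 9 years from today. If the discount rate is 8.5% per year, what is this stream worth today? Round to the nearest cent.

Value at end of year 8: C / r = $820.47 / 0.085 = $9,652.5882
Discount to today: PV = $9,652.5882 / (1 + 0.085)^8 = $9,652.5882 / 1.920604 = $5,025.81

$5025.81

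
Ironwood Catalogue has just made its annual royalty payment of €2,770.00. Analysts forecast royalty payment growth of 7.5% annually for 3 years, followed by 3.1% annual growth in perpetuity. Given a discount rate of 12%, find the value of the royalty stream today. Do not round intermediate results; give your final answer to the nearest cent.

€36033.89

D_1 = 2977.75000
D_2 = 3201.08125
D_3 = 3441.16234
Terminal value at year 3: TV = D_3×(1+g_2)/(r−g_2) = 3547.83838/0.089 = 39863.35254
P_0 = D_1/(1+r)^1 + D_2/(1+r)^2 + D_3/(1+r)^3 + TV/(1+r)^3
    = 2658.70536 + 2551.88237 + 2449.35139 + 28373.94695 = 36033.88607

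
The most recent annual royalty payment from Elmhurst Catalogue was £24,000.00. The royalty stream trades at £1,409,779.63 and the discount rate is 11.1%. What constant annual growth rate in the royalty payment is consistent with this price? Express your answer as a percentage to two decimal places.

9.24%

P = D₀(1+g)/(r−g) ⇒ P(r−g) = D₀(1+g) ⇒ g(P+D₀) = P·r − D₀
g = (P·r − D₀)/(P + D₀) = (£1,409,779.63×0.111 − £24,000.00) / (£1,409,779.63 + £24,000.00) = 0.092403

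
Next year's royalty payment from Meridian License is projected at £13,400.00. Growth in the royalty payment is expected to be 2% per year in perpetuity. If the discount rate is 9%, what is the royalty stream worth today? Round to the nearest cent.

Growing perpetuity: P = D₁ / (r − g) = £13,400.0000 / (0.09 − 0.02) = £191,428.57

£191428.57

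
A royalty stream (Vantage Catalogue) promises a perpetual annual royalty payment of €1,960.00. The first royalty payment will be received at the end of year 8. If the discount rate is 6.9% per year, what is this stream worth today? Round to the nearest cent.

€17805.86

Value at end of year 7: C / r = €1,960.00 / 0.069 = €28,405.7971
Discount to today: PV = €28,405.7971 / (1 + 0.069)^7 = €28,405.7971 / 1.595306 = €17,805.86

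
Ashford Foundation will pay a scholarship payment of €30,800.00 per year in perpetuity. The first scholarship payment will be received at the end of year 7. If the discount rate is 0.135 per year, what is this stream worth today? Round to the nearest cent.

Value at end of year 6: C / r = €30,800.00 / 0.135 = €228,148.1481
Discount to today: PV = €228,148.1481 / (1 + 0.135)^6 = €228,148.1481 / 2.137840 = €106,719.01

€106719.01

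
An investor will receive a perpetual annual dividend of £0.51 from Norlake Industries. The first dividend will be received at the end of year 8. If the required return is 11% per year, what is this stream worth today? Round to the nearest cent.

£2.23

Value at end of year 7: C / r = £0.51 / 0.11 = £4.6364
Discount to today: PV = £4.6364 / (1 + 0.11)^7 = £4.6364 / 2.076160 = £2.23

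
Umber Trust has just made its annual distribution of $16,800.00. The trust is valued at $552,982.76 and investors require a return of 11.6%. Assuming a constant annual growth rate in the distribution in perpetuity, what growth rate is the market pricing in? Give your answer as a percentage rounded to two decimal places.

8.31%

P = D₀(1+g)/(r−g) ⇒ P(r−g) = D₀(1+g) ⇒ g(P+D₀) = P·r − D₀
g = (P·r − D₀)/(P + D₀) = ($552,982.76×0.116 − $16,800.00) / ($552,982.76 + $16,800.00) = 0.083095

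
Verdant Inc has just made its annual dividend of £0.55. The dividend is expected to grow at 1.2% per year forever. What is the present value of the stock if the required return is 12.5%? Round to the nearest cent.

D₁ = D₀ × (1 + g) = £0.55 × 1.012 = £0.5566
Growing perpetuity: P = D₁ / (r − g) = £0.5566 / (0.125 − 0.012) = £4.93

£4.93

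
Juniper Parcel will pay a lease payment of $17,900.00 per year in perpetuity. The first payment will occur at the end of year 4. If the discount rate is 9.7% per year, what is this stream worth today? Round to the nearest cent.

Value at end of year 3: C / r = $17,900.00 / 0.097 = $184,536.0825
Discount to today: PV = $184,536.0825 / (1 + 0.097)^3 = $184,536.0825 / 1.320140 = $139,785.27

$139785.27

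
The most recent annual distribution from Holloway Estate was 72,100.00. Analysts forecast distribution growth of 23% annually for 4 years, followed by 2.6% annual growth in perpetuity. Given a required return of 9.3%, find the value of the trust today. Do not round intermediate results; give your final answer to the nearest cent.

D_1 = 88683.00000
D_2 = 109080.09000
D_3 = 134168.51070
D_4 = 165027.26816
Terminal value at year 4: TV = D_4×(1+g_2)/(r−g_2) = 169317.97713/0.067 = 2527133.98706
P_0 = D_1/(1+r)^1 + D_2/(1+r)^2 + D_3/(1+r)^3 + D_4/(1+r)^4 + TV/(1+r)^4
    = 81137.23696 + 91307.22915 + 102751.95961 + 115631.20798 + 1770710.73716 = 2161538.37088

2161538.37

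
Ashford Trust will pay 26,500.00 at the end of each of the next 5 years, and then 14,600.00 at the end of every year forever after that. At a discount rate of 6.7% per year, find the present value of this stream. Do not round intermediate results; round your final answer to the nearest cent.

PV of 5-year annuity: 26,500.00 × [1 − (1+0.067)^−5] / 0.067 = 109533.62187
Perpetuity value at year 5: 14,600.00 / 0.067 = 217910.44776
PV of perpetuity: 217910.44776 / (1+0.067)^5 = 157563.62213
Total PV = 109533.62187 + 157563.62213 = 267097.24400

267097.24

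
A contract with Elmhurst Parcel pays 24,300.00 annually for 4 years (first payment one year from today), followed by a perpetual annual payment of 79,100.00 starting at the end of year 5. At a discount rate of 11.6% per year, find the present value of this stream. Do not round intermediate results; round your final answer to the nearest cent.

514037.80

PV of 4-year annuity: 24,300.00 × [1 − (1+0.116)^−4] / 0.116 = 74433.71718
Perpetuity value at year 4: 79,100.00 / 0.116 = 681896.55172
PV of perpetuity: 681896.55172 / (1+0.116)^4 = 439604.08139
Total PV = 74433.71718 + 439604.08139 = 514037.79857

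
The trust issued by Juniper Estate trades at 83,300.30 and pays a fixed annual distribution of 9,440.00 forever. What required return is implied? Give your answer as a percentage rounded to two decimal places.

11.33%

P = C/r ⇒ r = C/P = 9,440.00/83,300.30 = 0.113325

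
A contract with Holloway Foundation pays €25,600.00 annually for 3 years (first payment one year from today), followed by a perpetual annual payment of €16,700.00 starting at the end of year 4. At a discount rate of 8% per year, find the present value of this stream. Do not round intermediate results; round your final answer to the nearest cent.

€231686.16

PV of 3-year annuity: €25,600.00 × [1 − (1+0.08)^−3] / 0.08 = 65973.68287
Perpetuity value at year 3: €16,700.00 / 0.08 = 208750.00000
PV of perpetuity: 208750.00000 / (1+0.08)^3 = 165712.48031
Total PV = 65973.68287 + 165712.48031 = 231686.16319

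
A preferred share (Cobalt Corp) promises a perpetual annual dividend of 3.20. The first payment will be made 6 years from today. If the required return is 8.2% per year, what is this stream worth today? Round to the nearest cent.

26.31

Value at end of year 5: C / r = 3.20 / 0.082 = 39.0244
Discount to today: PV = 39.0244 / (1 + 0.082)^5 = 39.0244 / 1.482983 = 26.31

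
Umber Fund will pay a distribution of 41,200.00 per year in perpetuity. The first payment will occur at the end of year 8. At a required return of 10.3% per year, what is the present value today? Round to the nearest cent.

Value at end of year 7: C / r = 41,200.00 / 0.103 = 400,000.0000
Discount to today: PV = 400,000.0000 / (1 + 0.103)^7 = 400,000.0000 / 1.986226 = 201,386.99

201386.99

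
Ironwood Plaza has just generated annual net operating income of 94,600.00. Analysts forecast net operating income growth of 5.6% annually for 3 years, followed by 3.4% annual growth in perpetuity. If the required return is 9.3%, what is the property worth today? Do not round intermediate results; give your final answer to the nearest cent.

1760186.91

D_1 = 99897.60000
D_2 = 105491.86560
D_3 = 111399.41007
Terminal value at year 3: TV = D_3×(1+g_2)/(r−g_2) = 115186.99002/0.059 = 1952321.86468
P_0 = D_1/(1+r)^1 + D_2/(1+r)^2 + D_3/(1+r)^3 + TV/(1+r)^3
    = 91397.62123 + 88303.64869 + 85314.41264 + 1495171.23165 = 1760186.91420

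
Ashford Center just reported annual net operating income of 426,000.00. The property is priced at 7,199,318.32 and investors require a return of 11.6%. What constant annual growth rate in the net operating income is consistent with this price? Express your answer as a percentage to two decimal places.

P = D₀(1+g)/(r−g) ⇒ P(r−g) = D₀(1+g) ⇒ g(P+D₀) = P·r − D₀
g = (P·r − D₀)/(P + D₀) = (7,199,318.32×0.116 − 426,000.00) / (7,199,318.32 + 426,000.00) = 0.053653

5.37%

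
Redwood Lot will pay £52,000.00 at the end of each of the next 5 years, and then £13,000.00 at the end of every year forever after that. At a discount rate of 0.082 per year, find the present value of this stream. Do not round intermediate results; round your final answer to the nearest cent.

£313434.90

PV of 5-year annuity: £52,000.00 × [1 − (1+0.082)^−5] / 0.082 = 206531.08912
Perpetuity value at year 5: £13,000.00 / 0.082 = 158536.58537
PV of perpetuity: 158536.58537 / (1+0.082)^5 = 106903.81309
Total PV = 206531.08912 + 106903.81309 = 313434.90220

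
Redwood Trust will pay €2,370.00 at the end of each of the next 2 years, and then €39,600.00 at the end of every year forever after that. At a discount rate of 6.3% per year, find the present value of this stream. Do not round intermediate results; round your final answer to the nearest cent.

PV of 2-year annuity: €2,370.00 × [1 − (1+0.063)^−2] / 0.063 = 4326.94171
Perpetuity value at year 2: €39,600.00 / 0.063 = 628571.42857
PV of perpetuity: 628571.42857 / (1+0.063)^2 = 556273.16198
Total PV = 4326.94171 + 556273.16198 = 560600.10369

€560600.10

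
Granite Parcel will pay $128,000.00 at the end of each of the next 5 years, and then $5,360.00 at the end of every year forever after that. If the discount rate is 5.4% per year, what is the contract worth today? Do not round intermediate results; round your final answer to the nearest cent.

$624406.20

PV of 5-year annuity: $128,000.00 × [1 − (1+0.054)^−5] / 0.054 = 548098.56615
Perpetuity value at year 5: $5,360.00 / 0.054 = 99259.25926
PV of perpetuity: 99259.25926 / (1+0.054)^5 = 76307.63180
Total PV = 548098.56615 + 76307.63180 = 624406.19795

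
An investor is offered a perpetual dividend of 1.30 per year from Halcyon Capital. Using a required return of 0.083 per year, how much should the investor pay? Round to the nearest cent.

15.66

Level perpetuity: PV = C / r = 1.30 / 0.083 = 15.66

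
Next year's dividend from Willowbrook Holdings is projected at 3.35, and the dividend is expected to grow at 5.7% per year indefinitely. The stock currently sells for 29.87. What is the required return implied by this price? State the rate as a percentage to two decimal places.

16.92%

P = D₁/(r − g) ⇒ r = D₁/P + g = 3.3500/29.87 + 0.057 = 0.112153 + 0.057 = 0.169153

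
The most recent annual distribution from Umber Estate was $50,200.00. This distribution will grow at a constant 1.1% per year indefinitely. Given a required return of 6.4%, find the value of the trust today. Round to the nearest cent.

$957588.68

D₁ = D₀ × (1 + g) = $50,200.00 × 1.011 = $50,752.2000
Growing perpetuity: P = D₁ / (r − g) = $50,752.2000 / (0.064 − 0.011) = $957,588.68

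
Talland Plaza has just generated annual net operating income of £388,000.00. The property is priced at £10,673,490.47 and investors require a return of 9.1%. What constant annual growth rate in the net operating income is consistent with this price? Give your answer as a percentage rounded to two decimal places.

5.27%

P = D₀(1+g)/(r−g) ⇒ P(r−g) = D₀(1+g) ⇒ g(P+D₀) = P·r − D₀
g = (P·r − D₀)/(P + D₀) = (£10,673,490.47×0.091 − £388,000.00) / (£10,673,490.47 + £388,000.00) = 0.052731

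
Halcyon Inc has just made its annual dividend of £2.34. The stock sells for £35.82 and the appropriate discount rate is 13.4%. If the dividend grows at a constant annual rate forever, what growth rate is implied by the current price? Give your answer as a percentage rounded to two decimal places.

6.45%

P = D₀(1+g)/(r−g) ⇒ P(r−g) = D₀(1+g) ⇒ g(P+D₀) = P·r − D₀
g = (P·r − D₀)/(P + D₀) = (£35.82×0.134 − £2.34) / (£35.82 + £2.34) = 0.064462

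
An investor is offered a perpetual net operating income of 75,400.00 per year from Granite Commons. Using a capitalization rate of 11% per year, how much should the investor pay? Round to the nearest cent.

Level perpetuity: PV = C / r = 75,400.00 / 0.11 = 685,454.55

685454.55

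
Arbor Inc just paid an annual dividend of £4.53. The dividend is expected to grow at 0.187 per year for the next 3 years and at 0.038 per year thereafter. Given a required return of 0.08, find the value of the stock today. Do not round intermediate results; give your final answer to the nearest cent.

D_1 = 5.37711
D_2 = 6.38263
D_3 = 7.57618
Terminal value at year 3: TV = D_3×(1+g_2)/(r−g_2) = 7.86408/0.042 = 187.23991
P_0 = D_1/(1+r)^1 + D_2/(1+r)^2 + D_3/(1+r)^3 + TV/(1+r)^3
    = 4.97881 + 5.47208 + 6.01422 + 148.63708 = 165.10218

£165.10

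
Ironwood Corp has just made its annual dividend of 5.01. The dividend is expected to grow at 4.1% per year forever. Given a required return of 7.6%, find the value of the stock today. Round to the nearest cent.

D₁ = D₀ × (1 + g) = 5.01 × 1.041 = 5.2154
Growing perpetuity: P = D₁ / (r − g) = 5.2154 / (0.076 − 0.041) = 149.01

149.01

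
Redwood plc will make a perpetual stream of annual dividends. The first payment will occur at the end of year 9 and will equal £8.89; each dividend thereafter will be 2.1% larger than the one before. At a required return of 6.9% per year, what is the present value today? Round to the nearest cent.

£108.60

Value at end of year 8: C₁ / (r − g) = £8.89 / (0.069 − 0.021) = £185.2083
Discount to today: PV = £185.2083 / (1 + 0.069)^8 = £185.2083 / 1.705382 = £108.60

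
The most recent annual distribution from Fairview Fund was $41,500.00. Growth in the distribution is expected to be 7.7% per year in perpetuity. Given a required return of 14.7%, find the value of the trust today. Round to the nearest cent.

$638507.14

D₁ = D₀ × (1 + g) = $41,500.00 × 1.077 = $44,695.5000
Growing perpetuity: P = D₁ / (r − g) = $44,695.5000 / (0.147 − 0.077) = $638,507.14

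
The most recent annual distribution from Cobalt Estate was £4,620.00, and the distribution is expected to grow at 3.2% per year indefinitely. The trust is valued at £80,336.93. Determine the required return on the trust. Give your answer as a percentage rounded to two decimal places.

D₁ = £4,620.00 × 1.032 = £4,767.8400
P = D₁/(r − g) ⇒ r = D₁/P + g = £4,767.8400/£80,336.93 + 0.032 = 0.059348 + 0.032 = 0.091348

9.13%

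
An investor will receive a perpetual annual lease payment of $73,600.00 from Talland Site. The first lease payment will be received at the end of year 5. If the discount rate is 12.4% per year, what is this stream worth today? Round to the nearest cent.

Value at end of year 4: C / r = $73,600.00 / 0.124 = $593,548.3871
Discount to today: PV = $593,548.3871 / (1 + 0.124)^4 = $593,548.3871 / 1.596119 = $371,869.78

$371869.78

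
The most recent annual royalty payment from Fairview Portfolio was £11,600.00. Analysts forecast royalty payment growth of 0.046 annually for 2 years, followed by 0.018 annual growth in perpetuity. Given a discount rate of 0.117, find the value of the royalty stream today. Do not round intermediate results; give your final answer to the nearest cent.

D_1 = 12133.60000
D_2 = 12691.74560
Terminal value at year 2: TV = D_2×(1+g_2)/(r−g_2) = 12920.19702/0.099 = 130507.04061
P_0 = D_1/(1+r)^1 + D_2/(1+r)^2 + TV/(1+r)^2
    = 10862.66786 + 10172.20285 + 104599.01515 = 125633.88586

£125633.89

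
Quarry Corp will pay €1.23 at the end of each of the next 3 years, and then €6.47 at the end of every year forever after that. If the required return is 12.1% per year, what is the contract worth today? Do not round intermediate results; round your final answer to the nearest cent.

PV of 3-year annuity: €1.23 × [1 − (1+0.121)^−3] / 0.121 = 2.94918
Perpetuity value at year 3: €6.47 / 0.121 = 53.47107
PV of perpetuity: 53.47107 / (1+0.121)^3 = 37.95789
Total PV = 2.94918 + 37.95789 = 40.90707

€40.91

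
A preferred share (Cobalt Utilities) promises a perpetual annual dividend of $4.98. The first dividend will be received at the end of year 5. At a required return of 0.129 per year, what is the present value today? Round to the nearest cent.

Value at end of year 4: C / r = $4.98 / 0.129 = $38.6047
Discount to today: PV = $38.6047 / (1 + 0.129)^4 = $38.6047 / 1.624710 = $23.76

$23.76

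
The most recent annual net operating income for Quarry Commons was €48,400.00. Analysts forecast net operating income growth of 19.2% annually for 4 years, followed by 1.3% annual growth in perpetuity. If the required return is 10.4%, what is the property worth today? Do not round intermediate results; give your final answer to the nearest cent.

€967600.36

D_1 = 57692.80000
D_2 = 68769.81760
D_3 = 81973.62258
D_4 = 97712.55811
Terminal value at year 4: TV = D_4×(1+g_2)/(r−g_2) = 98982.82137/0.091 = 1087723.31176
P_0 = D_1/(1+r)^1 + D_2/(1+r)^2 + D_3/(1+r)^3 + D_4/(1+r)^4 + TV/(1+r)^4
    = 52257.97101 + 56423.46146 + 60920.98375 + 65777.00419 + 732220.93677 = 967600.35718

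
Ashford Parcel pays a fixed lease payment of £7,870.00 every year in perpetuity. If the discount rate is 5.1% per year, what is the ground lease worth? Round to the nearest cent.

£154313.73

Level perpetuity: PV = C / r = £7,870.00 / 0.051 = £154,313.73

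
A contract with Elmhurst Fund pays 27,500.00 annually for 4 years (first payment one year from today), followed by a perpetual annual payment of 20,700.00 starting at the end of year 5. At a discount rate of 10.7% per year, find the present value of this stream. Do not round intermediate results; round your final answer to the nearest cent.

PV of 4-year annuity: 27,500.00 × [1 − (1+0.107)^−4] / 0.107 = 85866.62477
Perpetuity value at year 4: 20,700.00 / 0.107 = 193457.94393
PV of perpetuity: 193457.94393 / (1+0.107)^4 = 128823.79365
Total PV = 85866.62477 + 128823.79365 = 214690.41841

214690.42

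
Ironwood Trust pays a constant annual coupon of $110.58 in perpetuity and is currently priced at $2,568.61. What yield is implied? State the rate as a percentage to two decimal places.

P = C/r ⇒ r = C/P = $110.58/$2,568.61 = 0.043051

4.31%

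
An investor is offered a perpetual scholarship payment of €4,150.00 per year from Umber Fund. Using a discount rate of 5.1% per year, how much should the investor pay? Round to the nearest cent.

€81372.55

Level perpetuity: PV = C / r = €4,150.00 / 0.051 = €81,372.55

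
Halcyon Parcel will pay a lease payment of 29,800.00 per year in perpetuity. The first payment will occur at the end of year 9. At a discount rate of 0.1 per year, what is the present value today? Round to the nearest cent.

Value at end of year 8: C / r = 29,800.00 / 0.1 = 298,000.0000
Discount to today: PV = 298,000.0000 / (1 + 0.1)^8 = 298,000.0000 / 2.143589 = 139,019.20

139019.20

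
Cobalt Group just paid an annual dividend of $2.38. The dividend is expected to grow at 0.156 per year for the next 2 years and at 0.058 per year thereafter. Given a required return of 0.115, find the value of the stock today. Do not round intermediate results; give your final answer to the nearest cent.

D_1 = 2.75128
D_2 = 3.18048
Terminal value at year 2: TV = D_2×(1+g_2)/(r−g_2) = 3.36495/0.057 = 59.03417
P_0 = D_1/(1+r)^1 + D_2/(1+r)^2 + TV/(1+r)^2
    = 2.46752 + 2.55825 + 47.48470 = 52.51047

$52.51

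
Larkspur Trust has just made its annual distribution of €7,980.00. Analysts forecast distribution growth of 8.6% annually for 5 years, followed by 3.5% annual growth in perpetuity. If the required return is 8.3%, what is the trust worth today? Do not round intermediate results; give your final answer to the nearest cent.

€214698.02

D_1 = 8666.28000
D_2 = 9411.58008
D_3 = 10220.97597
D_4 = 11099.97990
D_5 = 12054.57817
Terminal value at year 5: TV = D_5×(1+g_2)/(r−g_2) = 12476.48841/0.048 = 259926.84182
P_0 = D_1/(1+r)^1 + D_2/(1+r)^2 + D_3/(1+r)^3 + D_4/(1+r)^4 + D_5/(1+r)^5 + TV/(1+r)^5
    = 8002.10526 + 8024.27176 + 8046.49966 + 8068.78913 + 8091.14035 + 174465.21376 = 214698.01993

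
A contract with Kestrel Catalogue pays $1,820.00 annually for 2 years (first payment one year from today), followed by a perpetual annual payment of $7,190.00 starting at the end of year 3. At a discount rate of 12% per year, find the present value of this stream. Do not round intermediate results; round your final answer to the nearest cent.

$50841.09

PV of 2-year annuity: $1,820.00 × [1 − (1+0.12)^−2] / 0.12 = 3075.89286
Perpetuity value at year 2: $7,190.00 / 0.12 = 59916.66667
PV of perpetuity: 59916.66667 / (1+0.12)^2 = 47765.19983
Total PV = 3075.89286 + 47765.19983 = 50841.09269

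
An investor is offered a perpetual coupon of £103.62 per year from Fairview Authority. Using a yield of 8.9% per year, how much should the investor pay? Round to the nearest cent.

£1164.27

Level perpetuity: PV = C / r = £103.62 / 0.089 = £1,164.27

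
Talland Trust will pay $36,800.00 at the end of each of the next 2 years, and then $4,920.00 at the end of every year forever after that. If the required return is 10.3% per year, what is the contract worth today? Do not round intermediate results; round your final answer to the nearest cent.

PV of 2-year annuity: $36,800.00 × [1 − (1+0.103)^−2] / 0.103 = 63611.56296
Perpetuity value at year 2: $4,920.00 / 0.103 = 47766.99029
PV of perpetuity: 47766.99029 / (1+0.103)^2 = 39262.40090
Total PV = 63611.56296 + 39262.40090 = 102873.96385

$102873.96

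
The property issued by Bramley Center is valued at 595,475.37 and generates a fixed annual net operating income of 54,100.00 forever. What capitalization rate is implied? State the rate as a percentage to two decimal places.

P = C/r ⇒ r = C/P = 54,100.00/595,475.37 = 0.090852

9.09%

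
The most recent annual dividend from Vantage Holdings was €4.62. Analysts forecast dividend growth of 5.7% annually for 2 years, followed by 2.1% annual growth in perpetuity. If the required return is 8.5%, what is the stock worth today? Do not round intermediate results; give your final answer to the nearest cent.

D_1 = 4.88334
D_2 = 5.16169
Terminal value at year 2: TV = D_2×(1+g_2)/(r−g_2) = 5.27009/0.064 = 82.34509
P_0 = D_1/(1+r)^1 + D_2/(1+r)^2 + TV/(1+r)^2
    = 4.50077 + 4.38463 + 69.94847 = 78.83387

€78.83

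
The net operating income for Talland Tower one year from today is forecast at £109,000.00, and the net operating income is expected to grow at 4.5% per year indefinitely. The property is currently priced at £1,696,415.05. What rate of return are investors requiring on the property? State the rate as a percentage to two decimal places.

P = D₁/(r − g) ⇒ r = D₁/P + g = £109,000.0000/£1,696,415.05 + 0.045 = 0.064253 + 0.045 = 0.109253

10.93%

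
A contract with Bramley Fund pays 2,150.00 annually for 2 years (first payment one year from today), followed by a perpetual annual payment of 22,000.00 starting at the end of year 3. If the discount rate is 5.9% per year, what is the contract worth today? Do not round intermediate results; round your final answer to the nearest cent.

PV of 2-year annuity: 2,150.00 × [1 − (1+0.059)^−2] / 0.059 = 3947.32501
Perpetuity value at year 2: 22,000.00 / 0.059 = 372881.35593
PV of perpetuity: 372881.35593 / (1+0.059)^2 = 332490.12327
Total PV = 3947.32501 + 332490.12327 = 336437.44828

336437.45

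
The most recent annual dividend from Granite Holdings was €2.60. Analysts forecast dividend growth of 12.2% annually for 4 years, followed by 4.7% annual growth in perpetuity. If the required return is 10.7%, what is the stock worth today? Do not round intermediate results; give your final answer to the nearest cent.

D_1 = 2.91720
D_2 = 3.27310
D_3 = 3.67242
D_4 = 4.12045
Terminal value at year 4: TV = D_4×(1+g_2)/(r−g_2) = 4.31411/0.06 = 71.90187
P_0 = D_1/(1+r)^1 + D_2/(1+r)^2 + D_3/(1+r)^3 + D_4/(1+r)^4 + TV/(1+r)^4
    = 2.63523 + 2.67094 + 2.70713 + 2.74381 + 47.87951 = 58.63662

€58.64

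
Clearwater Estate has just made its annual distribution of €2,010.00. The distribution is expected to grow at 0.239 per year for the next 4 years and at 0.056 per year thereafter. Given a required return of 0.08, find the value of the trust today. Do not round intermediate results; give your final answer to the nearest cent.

D_1 = 2490.39000
D_2 = 3085.59321
D_3 = 3823.04999
D_4 = 4736.75893
Terminal value at year 4: TV = D_4×(1+g_2)/(r−g_2) = 5002.01743/0.024 = 208417.39310
P_0 = D_1/(1+r)^1 + D_2/(1+r)^2 + D_3/(1+r)^3 + D_4/(1+r)^4 + TV/(1+r)^4
    = 2305.91667 + 2645.39884 + 3034.86034 + 3481.65922 + 153193.00577 = 164660.84084

€164660.84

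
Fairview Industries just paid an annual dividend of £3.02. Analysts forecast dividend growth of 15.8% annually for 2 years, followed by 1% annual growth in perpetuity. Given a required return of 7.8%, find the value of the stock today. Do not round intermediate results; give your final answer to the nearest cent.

£58.49

D_1 = 3.49716
D_2 = 4.04971
Terminal value at year 2: TV = D_2×(1+g_2)/(r−g_2) = 4.09021/0.068 = 60.15012
P_0 = D_1/(1+r)^1 + D_2/(1+r)^2 + TV/(1+r)^2
    = 3.24412 + 3.48487 + 51.76056 = 58.48955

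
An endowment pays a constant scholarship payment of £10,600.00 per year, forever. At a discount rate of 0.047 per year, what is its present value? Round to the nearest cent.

£225531.91

Level perpetuity: PV = C / r = £10,600.00 / 0.047 = £225,531.91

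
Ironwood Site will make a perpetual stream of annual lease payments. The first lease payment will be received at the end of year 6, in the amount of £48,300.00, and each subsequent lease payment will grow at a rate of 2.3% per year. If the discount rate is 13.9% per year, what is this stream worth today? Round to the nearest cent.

£217205.35

Value at end of year 5: C₁ / (r − g) = £48,300.00 / (0.139 − 0.023) = £416,379.3103
Discount to today: PV = £416,379.3103 / (1 + 0.139)^5 = £416,379.3103 / 1.916985 = £217,205.35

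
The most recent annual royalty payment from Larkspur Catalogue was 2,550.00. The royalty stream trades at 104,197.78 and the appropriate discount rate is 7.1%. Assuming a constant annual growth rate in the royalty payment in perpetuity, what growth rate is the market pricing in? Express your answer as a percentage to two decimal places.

P = D₀(1+g)/(r−g) ⇒ P(r−g) = D₀(1+g) ⇒ g(P+D₀) = P·r − D₀
g = (P·r − D₀)/(P + D₀) = (104,197.78×0.071 − 2,550.00) / (104,197.78 + 2,550.00) = 0.045416

4.54%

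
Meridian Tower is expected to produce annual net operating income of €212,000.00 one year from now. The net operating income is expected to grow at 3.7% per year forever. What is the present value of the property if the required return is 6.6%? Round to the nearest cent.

Growing perpetuity: P = D₁ / (r − g) = €212,000.0000 / (0.066 − 0.037) = €7,310,344.83

€7310344.83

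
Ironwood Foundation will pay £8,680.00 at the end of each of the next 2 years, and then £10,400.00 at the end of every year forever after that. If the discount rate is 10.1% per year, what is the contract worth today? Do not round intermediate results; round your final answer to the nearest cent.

£99989.17

PV of 2-year annuity: £8,680.00 × [1 − (1+0.101)^−2] / 0.101 = 15044.27071
Perpetuity value at year 2: £10,400.00 / 0.101 = 102970.29703
PV of perpetuity: 102970.29703 / (1+0.101)^2 = 84944.90355
Total PV = 15044.27071 + 84944.90355 = 99989.17426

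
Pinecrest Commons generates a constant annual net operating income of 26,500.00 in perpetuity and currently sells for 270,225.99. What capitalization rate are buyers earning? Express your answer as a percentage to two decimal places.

9.81%

P = C/r ⇒ r = C/P = 26,500.00/270,225.99 = 0.098066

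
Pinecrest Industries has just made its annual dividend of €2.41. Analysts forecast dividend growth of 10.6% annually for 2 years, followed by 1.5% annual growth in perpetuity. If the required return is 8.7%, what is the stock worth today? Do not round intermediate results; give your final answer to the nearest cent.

€40.12

D_1 = 2.66546
D_2 = 2.94800
Terminal value at year 2: TV = D_2×(1+g_2)/(r−g_2) = 2.99222/0.072 = 41.55859
P_0 = D_1/(1+r)^1 + D_2/(1+r)^2 + TV/(1+r)^2
    = 2.45213 + 2.49499 + 35.17238 = 40.11949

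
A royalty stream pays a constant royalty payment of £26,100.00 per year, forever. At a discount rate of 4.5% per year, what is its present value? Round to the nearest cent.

Level perpetuity: PV = C / r = £26,100.00 / 0.045 = £580,000.00

£580000.00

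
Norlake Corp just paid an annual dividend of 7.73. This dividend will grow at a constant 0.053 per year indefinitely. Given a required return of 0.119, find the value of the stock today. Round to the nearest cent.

D₁ = D₀ × (1 + g) = 7.73 × 1.053 = 8.1397
Growing perpetuity: P = D₁ / (r − g) = 8.1397 / (0.119 − 0.053) = 123.33

123.33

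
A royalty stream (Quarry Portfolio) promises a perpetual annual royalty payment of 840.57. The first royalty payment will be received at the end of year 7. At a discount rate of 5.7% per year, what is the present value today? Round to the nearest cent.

Value at end of year 6: C / r = 840.57 / 0.057 = 14,746.8421
Discount to today: PV = 14,746.8421 / (1 + 0.057)^6 = 14,746.8421 / 1.394601 = 10,574.24

10574.24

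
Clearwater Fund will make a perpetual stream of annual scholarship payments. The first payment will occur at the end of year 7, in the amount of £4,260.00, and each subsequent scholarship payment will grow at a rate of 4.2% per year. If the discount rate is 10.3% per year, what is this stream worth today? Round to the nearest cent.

£38781.69

Value at end of year 6: C₁ / (r − g) = £4,260.00 / (0.103 − 0.042) = £69,836.0656
Discount to today: PV = £69,836.0656 / (1 + 0.103)^6 = £69,836.0656 / 1.800749 = £38,781.69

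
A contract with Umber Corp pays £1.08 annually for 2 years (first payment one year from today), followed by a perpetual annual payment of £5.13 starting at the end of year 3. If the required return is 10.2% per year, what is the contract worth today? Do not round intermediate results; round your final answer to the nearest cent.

PV of 2-year annuity: £1.08 × [1 − (1+0.102)^−2] / 0.102 = 1.86936
Perpetuity value at year 2: £5.13 / 0.102 = 50.29412
PV of perpetuity: 50.29412 / (1+0.102)^2 = 41.41465
Total PV = 1.86936 + 41.41465 = 43.28401

£43.28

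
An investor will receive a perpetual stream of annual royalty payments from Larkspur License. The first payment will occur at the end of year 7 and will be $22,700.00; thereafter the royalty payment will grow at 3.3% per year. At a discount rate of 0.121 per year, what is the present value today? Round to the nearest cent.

Value at end of year 6: C₁ / (r − g) = $22,700.00 / (0.121 − 0.033) = $257,954.5455
Discount to today: PV = $257,954.5455 / (1 + 0.121)^6 = $257,954.5455 / 1.984420 = $129,989.87

$129989.87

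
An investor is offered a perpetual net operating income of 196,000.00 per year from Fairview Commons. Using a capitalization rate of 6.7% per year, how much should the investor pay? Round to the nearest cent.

2925373.13

Level perpetuity: PV = C / r = 196,000.00 / 0.067 = 2,925,373.13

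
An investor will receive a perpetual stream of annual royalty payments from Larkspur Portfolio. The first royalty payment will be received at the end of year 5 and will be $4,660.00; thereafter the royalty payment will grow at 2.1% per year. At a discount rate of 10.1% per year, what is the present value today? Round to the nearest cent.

Value at end of year 4: C₁ / (r − g) = $4,660.00 / (0.101 − 0.021) = $58,250.0000
Discount to today: PV = $58,250.0000 / (1 + 0.101)^4 = $58,250.0000 / 1.469431 = $39,641.19

$39641.19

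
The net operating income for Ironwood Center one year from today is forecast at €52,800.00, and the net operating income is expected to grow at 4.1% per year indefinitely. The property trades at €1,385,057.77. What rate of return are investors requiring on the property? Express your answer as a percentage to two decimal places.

P = D₁/(r − g) ⇒ r = D₁/P + g = €52,800.0000/€1,385,057.77 + 0.041 = 0.038121 + 0.041 = 0.079121

7.91%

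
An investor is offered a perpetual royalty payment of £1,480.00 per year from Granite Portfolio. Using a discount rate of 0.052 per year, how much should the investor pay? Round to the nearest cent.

£28461.54

Level perpetuity: PV = C / r = £1,480.00 / 0.052 = £28,461.54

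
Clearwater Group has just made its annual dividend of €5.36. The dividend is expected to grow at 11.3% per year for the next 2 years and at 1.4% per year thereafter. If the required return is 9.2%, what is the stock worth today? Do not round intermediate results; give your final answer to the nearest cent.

€83.42

D_1 = 5.96568
D_2 = 6.63980
Terminal value at year 2: TV = D_2×(1+g_2)/(r−g_2) = 6.73276/0.078 = 86.31742
P_0 = D_1/(1+r)^1 + D_2/(1+r)^2 + TV/(1+r)^2
    = 5.46308 + 5.56814 + 72.38577 = 83.41698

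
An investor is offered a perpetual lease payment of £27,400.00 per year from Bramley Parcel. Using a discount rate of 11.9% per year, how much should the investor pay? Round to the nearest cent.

Level perpetuity: PV = C / r = £27,400.00 / 0.119 = £230,252.10

£230252.10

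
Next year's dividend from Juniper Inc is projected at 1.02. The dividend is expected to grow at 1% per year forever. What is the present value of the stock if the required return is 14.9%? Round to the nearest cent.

7.34

Growing perpetuity: P = D₁ / (r − g) = 1.0200 / (0.149 − 0.01) = 7.34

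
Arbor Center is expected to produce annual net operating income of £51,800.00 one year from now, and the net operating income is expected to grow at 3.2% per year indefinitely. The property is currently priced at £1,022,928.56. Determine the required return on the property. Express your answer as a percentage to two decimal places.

P = D₁/(r − g) ⇒ r = D₁/P + g = £51,800.0000/£1,022,928.56 + 0.032 = 0.050639 + 0.032 = 0.082639

8.26%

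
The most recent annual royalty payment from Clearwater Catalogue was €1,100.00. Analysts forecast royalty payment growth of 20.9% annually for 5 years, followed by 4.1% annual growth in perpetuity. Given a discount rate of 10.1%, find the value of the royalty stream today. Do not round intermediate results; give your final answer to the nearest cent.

D_1 = 1329.90000
D_2 = 1607.84910
D_3 = 1943.88956
D_4 = 2350.16248
D_5 = 2841.34644
Terminal value at year 5: TV = D_5×(1+g_2)/(r−g_2) = 2957.84164/0.06 = 49297.36071
P_0 = D_1/(1+r)^1 + D_2/(1+r)^2 + D_3/(1+r)^3 + D_4/(1+r)^4 + D_5/(1+r)^5 + TV/(1+r)^5
    = 1207.90191 + 1326.38820 + 1456.49712 + 1599.36877 + 1756.25508 + 30471.02572 = 37817.43680

€37817.44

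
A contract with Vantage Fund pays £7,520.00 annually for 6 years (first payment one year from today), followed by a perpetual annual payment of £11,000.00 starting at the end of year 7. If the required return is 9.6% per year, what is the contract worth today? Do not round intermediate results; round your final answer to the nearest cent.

£99247.70

PV of 6-year annuity: £7,520.00 × [1 − (1+0.096)^−6] / 0.096 = 33139.07303
Perpetuity value at year 6: £11,000.00 / 0.096 = 114583.33333
PV of perpetuity: 114583.33333 / (1+0.096)^6 = 66108.62544
Total PV = 33139.07303 + 66108.62544 = 99247.69847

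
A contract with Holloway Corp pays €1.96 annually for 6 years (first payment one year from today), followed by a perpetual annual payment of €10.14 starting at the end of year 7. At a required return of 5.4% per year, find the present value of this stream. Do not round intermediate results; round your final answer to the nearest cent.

PV of 6-year annuity: €1.96 × [1 − (1+0.054)^−6] / 0.054 = 9.82235
Perpetuity value at year 6: €10.14 / 0.054 = 187.77778
PV of perpetuity: 187.77778 / (1+0.054)^6 = 136.96214
Total PV = 9.82235 + 136.96214 = 146.78449

€146.78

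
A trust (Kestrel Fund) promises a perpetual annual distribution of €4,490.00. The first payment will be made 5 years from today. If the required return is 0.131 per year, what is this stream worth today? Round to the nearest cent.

€20947.13

Value at end of year 4: C / r = €4,490.00 / 0.131 = €34,274.8092
Discount to today: PV = €34,274.8092 / (1 + 0.131)^4 = €34,274.8092 / 1.636253 = €20,947.13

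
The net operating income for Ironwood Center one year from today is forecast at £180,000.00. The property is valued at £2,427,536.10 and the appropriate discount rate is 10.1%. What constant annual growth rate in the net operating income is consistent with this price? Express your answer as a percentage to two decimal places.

P = D₁/(r−g) ⇒ g = r − D₁/P = 0.101 − £180,000.00/£2,427,536.10 = 0.026851

2.69%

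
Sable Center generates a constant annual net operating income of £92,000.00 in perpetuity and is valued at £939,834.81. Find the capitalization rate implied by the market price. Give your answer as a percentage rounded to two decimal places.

9.79%

P = C/r ⇒ r = C/P = £92,000.00/£939,834.81 = 0.097890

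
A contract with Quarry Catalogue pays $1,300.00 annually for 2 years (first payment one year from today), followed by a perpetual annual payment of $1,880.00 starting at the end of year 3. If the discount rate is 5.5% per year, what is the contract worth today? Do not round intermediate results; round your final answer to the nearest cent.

$33110.95

PV of 2-year annuity: $1,300.00 × [1 − (1+0.055)^−2] / 0.055 = 2400.21563
Perpetuity value at year 2: $1,880.00 / 0.055 = 34181.81818
PV of perpetuity: 34181.81818 / (1+0.055)^2 = 30710.73712
Total PV = 2400.21563 + 30710.73712 = 33110.95275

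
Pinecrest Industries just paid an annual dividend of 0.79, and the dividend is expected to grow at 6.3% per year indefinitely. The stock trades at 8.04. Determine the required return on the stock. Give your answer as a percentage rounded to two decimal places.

16.74%

D₁ = 0.79 × 1.063 = 0.8398
P = D₁/(r − g) ⇒ r = D₁/P + g = 0.8398/8.04 + 0.063 = 0.104449 + 0.063 = 0.167449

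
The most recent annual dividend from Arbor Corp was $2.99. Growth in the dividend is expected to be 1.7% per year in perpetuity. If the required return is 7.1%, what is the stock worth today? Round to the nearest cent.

$56.31

D₁ = D₀ × (1 + g) = $2.99 × 1.017 = $3.0408
Growing perpetuity: P = D₁ / (r − g) = $3.0408 / (0.071 − 0.017) = $56.31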